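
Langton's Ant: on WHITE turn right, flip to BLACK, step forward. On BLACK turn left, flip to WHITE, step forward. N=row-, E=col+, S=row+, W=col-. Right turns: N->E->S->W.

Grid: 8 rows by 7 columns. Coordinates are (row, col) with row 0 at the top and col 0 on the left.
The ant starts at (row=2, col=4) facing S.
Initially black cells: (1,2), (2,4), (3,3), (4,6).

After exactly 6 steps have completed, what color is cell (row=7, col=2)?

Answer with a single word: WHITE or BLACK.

Answer: WHITE

Derivation:
Step 1: on BLACK (2,4): turn L to E, flip to white, move to (2,5). |black|=3
Step 2: on WHITE (2,5): turn R to S, flip to black, move to (3,5). |black|=4
Step 3: on WHITE (3,5): turn R to W, flip to black, move to (3,4). |black|=5
Step 4: on WHITE (3,4): turn R to N, flip to black, move to (2,4). |black|=6
Step 5: on WHITE (2,4): turn R to E, flip to black, move to (2,5). |black|=7
Step 6: on BLACK (2,5): turn L to N, flip to white, move to (1,5). |black|=6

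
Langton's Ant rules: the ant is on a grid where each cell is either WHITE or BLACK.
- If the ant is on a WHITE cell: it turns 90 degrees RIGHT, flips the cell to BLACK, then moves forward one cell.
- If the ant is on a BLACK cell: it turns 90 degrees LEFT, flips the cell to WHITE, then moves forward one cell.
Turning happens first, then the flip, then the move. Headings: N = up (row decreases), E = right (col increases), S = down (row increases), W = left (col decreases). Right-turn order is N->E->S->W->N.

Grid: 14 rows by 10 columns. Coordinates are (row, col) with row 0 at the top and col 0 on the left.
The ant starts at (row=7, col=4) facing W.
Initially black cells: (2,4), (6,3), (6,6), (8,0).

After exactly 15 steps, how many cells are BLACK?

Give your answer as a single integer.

Answer: 13

Derivation:
Step 1: on WHITE (7,4): turn R to N, flip to black, move to (6,4). |black|=5
Step 2: on WHITE (6,4): turn R to E, flip to black, move to (6,5). |black|=6
Step 3: on WHITE (6,5): turn R to S, flip to black, move to (7,5). |black|=7
Step 4: on WHITE (7,5): turn R to W, flip to black, move to (7,4). |black|=8
Step 5: on BLACK (7,4): turn L to S, flip to white, move to (8,4). |black|=7
Step 6: on WHITE (8,4): turn R to W, flip to black, move to (8,3). |black|=8
Step 7: on WHITE (8,3): turn R to N, flip to black, move to (7,3). |black|=9
Step 8: on WHITE (7,3): turn R to E, flip to black, move to (7,4). |black|=10
Step 9: on WHITE (7,4): turn R to S, flip to black, move to (8,4). |black|=11
Step 10: on BLACK (8,4): turn L to E, flip to white, move to (8,5). |black|=10
Step 11: on WHITE (8,5): turn R to S, flip to black, move to (9,5). |black|=11
Step 12: on WHITE (9,5): turn R to W, flip to black, move to (9,4). |black|=12
Step 13: on WHITE (9,4): turn R to N, flip to black, move to (8,4). |black|=13
Step 14: on WHITE (8,4): turn R to E, flip to black, move to (8,5). |black|=14
Step 15: on BLACK (8,5): turn L to N, flip to white, move to (7,5). |black|=13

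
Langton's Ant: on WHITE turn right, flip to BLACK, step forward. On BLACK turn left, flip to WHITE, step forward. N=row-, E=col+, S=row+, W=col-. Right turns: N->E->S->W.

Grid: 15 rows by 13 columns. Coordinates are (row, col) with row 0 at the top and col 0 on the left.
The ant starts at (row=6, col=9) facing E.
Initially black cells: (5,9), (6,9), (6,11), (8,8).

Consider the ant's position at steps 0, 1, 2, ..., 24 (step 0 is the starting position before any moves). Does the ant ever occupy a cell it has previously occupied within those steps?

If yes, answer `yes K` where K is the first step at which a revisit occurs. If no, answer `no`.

Step 1: on BLACK (6,9): turn L to N, flip to white, move to (5,9). |black|=3 — new cell
Step 2: on BLACK (5,9): turn L to W, flip to white, move to (5,8). |black|=2 — new cell
Step 3: on WHITE (5,8): turn R to N, flip to black, move to (4,8). |black|=3 — new cell
Step 4: on WHITE (4,8): turn R to E, flip to black, move to (4,9). |black|=4 — new cell
Step 5: on WHITE (4,9): turn R to S, flip to black, move to (5,9). |black|=5 — REVISIT

Answer: yes 5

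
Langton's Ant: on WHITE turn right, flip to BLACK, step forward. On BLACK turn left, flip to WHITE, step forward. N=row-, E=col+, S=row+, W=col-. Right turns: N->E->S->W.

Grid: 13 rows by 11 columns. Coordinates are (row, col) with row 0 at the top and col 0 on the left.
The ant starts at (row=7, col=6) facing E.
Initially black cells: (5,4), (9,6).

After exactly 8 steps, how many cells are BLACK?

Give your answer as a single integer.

Step 1: on WHITE (7,6): turn R to S, flip to black, move to (8,6). |black|=3
Step 2: on WHITE (8,6): turn R to W, flip to black, move to (8,5). |black|=4
Step 3: on WHITE (8,5): turn R to N, flip to black, move to (7,5). |black|=5
Step 4: on WHITE (7,5): turn R to E, flip to black, move to (7,6). |black|=6
Step 5: on BLACK (7,6): turn L to N, flip to white, move to (6,6). |black|=5
Step 6: on WHITE (6,6): turn R to E, flip to black, move to (6,7). |black|=6
Step 7: on WHITE (6,7): turn R to S, flip to black, move to (7,7). |black|=7
Step 8: on WHITE (7,7): turn R to W, flip to black, move to (7,6). |black|=8

Answer: 8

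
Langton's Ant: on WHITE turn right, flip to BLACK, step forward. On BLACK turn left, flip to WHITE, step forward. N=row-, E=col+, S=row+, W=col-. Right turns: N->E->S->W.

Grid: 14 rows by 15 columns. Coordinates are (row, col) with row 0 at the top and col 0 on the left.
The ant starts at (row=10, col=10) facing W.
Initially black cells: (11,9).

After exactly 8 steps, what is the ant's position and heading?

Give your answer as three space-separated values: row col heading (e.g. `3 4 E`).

Step 1: on WHITE (10,10): turn R to N, flip to black, move to (9,10). |black|=2
Step 2: on WHITE (9,10): turn R to E, flip to black, move to (9,11). |black|=3
Step 3: on WHITE (9,11): turn R to S, flip to black, move to (10,11). |black|=4
Step 4: on WHITE (10,11): turn R to W, flip to black, move to (10,10). |black|=5
Step 5: on BLACK (10,10): turn L to S, flip to white, move to (11,10). |black|=4
Step 6: on WHITE (11,10): turn R to W, flip to black, move to (11,9). |black|=5
Step 7: on BLACK (11,9): turn L to S, flip to white, move to (12,9). |black|=4
Step 8: on WHITE (12,9): turn R to W, flip to black, move to (12,8). |black|=5

Answer: 12 8 W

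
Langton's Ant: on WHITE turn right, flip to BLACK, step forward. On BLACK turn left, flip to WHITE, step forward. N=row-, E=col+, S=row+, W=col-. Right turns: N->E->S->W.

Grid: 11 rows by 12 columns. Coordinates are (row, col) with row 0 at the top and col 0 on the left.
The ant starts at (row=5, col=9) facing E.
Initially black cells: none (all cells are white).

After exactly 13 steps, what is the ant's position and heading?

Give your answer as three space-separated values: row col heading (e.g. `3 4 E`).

Answer: 4 9 S

Derivation:
Step 1: on WHITE (5,9): turn R to S, flip to black, move to (6,9). |black|=1
Step 2: on WHITE (6,9): turn R to W, flip to black, move to (6,8). |black|=2
Step 3: on WHITE (6,8): turn R to N, flip to black, move to (5,8). |black|=3
Step 4: on WHITE (5,8): turn R to E, flip to black, move to (5,9). |black|=4
Step 5: on BLACK (5,9): turn L to N, flip to white, move to (4,9). |black|=3
Step 6: on WHITE (4,9): turn R to E, flip to black, move to (4,10). |black|=4
Step 7: on WHITE (4,10): turn R to S, flip to black, move to (5,10). |black|=5
Step 8: on WHITE (5,10): turn R to W, flip to black, move to (5,9). |black|=6
Step 9: on WHITE (5,9): turn R to N, flip to black, move to (4,9). |black|=7
Step 10: on BLACK (4,9): turn L to W, flip to white, move to (4,8). |black|=6
Step 11: on WHITE (4,8): turn R to N, flip to black, move to (3,8). |black|=7
Step 12: on WHITE (3,8): turn R to E, flip to black, move to (3,9). |black|=8
Step 13: on WHITE (3,9): turn R to S, flip to black, move to (4,9). |black|=9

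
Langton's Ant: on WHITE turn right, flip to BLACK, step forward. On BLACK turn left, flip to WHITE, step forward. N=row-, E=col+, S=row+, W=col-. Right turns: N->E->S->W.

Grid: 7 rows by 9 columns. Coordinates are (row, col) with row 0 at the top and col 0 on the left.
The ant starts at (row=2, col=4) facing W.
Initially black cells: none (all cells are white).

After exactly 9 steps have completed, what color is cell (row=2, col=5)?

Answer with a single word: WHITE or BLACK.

Step 1: on WHITE (2,4): turn R to N, flip to black, move to (1,4). |black|=1
Step 2: on WHITE (1,4): turn R to E, flip to black, move to (1,5). |black|=2
Step 3: on WHITE (1,5): turn R to S, flip to black, move to (2,5). |black|=3
Step 4: on WHITE (2,5): turn R to W, flip to black, move to (2,4). |black|=4
Step 5: on BLACK (2,4): turn L to S, flip to white, move to (3,4). |black|=3
Step 6: on WHITE (3,4): turn R to W, flip to black, move to (3,3). |black|=4
Step 7: on WHITE (3,3): turn R to N, flip to black, move to (2,3). |black|=5
Step 8: on WHITE (2,3): turn R to E, flip to black, move to (2,4). |black|=6
Step 9: on WHITE (2,4): turn R to S, flip to black, move to (3,4). |black|=7

Answer: BLACK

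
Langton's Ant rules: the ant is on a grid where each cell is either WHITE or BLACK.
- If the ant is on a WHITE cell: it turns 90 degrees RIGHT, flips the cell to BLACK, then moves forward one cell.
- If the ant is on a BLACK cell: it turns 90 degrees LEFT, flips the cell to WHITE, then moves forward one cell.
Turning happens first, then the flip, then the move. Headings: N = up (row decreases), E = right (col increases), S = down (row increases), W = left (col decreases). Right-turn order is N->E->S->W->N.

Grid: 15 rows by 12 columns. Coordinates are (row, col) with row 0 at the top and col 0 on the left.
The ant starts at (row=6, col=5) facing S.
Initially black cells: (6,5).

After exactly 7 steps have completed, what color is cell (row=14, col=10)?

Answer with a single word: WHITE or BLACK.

Answer: WHITE

Derivation:
Step 1: on BLACK (6,5): turn L to E, flip to white, move to (6,6). |black|=0
Step 2: on WHITE (6,6): turn R to S, flip to black, move to (7,6). |black|=1
Step 3: on WHITE (7,6): turn R to W, flip to black, move to (7,5). |black|=2
Step 4: on WHITE (7,5): turn R to N, flip to black, move to (6,5). |black|=3
Step 5: on WHITE (6,5): turn R to E, flip to black, move to (6,6). |black|=4
Step 6: on BLACK (6,6): turn L to N, flip to white, move to (5,6). |black|=3
Step 7: on WHITE (5,6): turn R to E, flip to black, move to (5,7). |black|=4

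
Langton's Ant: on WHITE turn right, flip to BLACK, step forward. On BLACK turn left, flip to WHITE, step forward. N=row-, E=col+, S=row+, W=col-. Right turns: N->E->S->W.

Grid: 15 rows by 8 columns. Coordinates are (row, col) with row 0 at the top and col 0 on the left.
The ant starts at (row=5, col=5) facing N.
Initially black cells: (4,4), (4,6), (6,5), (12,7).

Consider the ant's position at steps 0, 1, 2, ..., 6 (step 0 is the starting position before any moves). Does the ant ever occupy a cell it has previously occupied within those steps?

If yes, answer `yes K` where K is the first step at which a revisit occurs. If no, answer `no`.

Answer: no

Derivation:
Step 1: on WHITE (5,5): turn R to E, flip to black, move to (5,6). |black|=5 — new cell
Step 2: on WHITE (5,6): turn R to S, flip to black, move to (6,6). |black|=6 — new cell
Step 3: on WHITE (6,6): turn R to W, flip to black, move to (6,5). |black|=7 — new cell
Step 4: on BLACK (6,5): turn L to S, flip to white, move to (7,5). |black|=6 — new cell
Step 5: on WHITE (7,5): turn R to W, flip to black, move to (7,4). |black|=7 — new cell
Step 6: on WHITE (7,4): turn R to N, flip to black, move to (6,4). |black|=8 — new cell
No revisit within 6 steps.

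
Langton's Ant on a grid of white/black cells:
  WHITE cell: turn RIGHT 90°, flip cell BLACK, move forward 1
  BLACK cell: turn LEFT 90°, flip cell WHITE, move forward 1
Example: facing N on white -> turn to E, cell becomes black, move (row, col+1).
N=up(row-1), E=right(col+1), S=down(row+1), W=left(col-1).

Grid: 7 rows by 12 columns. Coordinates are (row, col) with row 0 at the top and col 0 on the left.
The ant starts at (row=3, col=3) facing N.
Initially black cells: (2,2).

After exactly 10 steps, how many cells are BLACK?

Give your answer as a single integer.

Answer: 7

Derivation:
Step 1: on WHITE (3,3): turn R to E, flip to black, move to (3,4). |black|=2
Step 2: on WHITE (3,4): turn R to S, flip to black, move to (4,4). |black|=3
Step 3: on WHITE (4,4): turn R to W, flip to black, move to (4,3). |black|=4
Step 4: on WHITE (4,3): turn R to N, flip to black, move to (3,3). |black|=5
Step 5: on BLACK (3,3): turn L to W, flip to white, move to (3,2). |black|=4
Step 6: on WHITE (3,2): turn R to N, flip to black, move to (2,2). |black|=5
Step 7: on BLACK (2,2): turn L to W, flip to white, move to (2,1). |black|=4
Step 8: on WHITE (2,1): turn R to N, flip to black, move to (1,1). |black|=5
Step 9: on WHITE (1,1): turn R to E, flip to black, move to (1,2). |black|=6
Step 10: on WHITE (1,2): turn R to S, flip to black, move to (2,2). |black|=7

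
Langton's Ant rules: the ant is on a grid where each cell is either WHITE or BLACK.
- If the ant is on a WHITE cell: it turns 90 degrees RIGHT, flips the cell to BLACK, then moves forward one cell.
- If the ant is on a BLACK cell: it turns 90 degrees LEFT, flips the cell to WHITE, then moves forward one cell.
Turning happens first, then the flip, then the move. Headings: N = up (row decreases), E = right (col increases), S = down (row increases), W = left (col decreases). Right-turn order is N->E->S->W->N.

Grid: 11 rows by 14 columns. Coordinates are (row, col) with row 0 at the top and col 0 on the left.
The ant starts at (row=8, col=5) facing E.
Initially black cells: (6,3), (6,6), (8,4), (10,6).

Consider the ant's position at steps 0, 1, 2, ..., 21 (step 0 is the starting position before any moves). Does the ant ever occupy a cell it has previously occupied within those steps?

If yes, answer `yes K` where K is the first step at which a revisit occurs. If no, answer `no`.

Answer: yes 7

Derivation:
Step 1: on WHITE (8,5): turn R to S, flip to black, move to (9,5). |black|=5 — new cell
Step 2: on WHITE (9,5): turn R to W, flip to black, move to (9,4). |black|=6 — new cell
Step 3: on WHITE (9,4): turn R to N, flip to black, move to (8,4). |black|=7 — new cell
Step 4: on BLACK (8,4): turn L to W, flip to white, move to (8,3). |black|=6 — new cell
Step 5: on WHITE (8,3): turn R to N, flip to black, move to (7,3). |black|=7 — new cell
Step 6: on WHITE (7,3): turn R to E, flip to black, move to (7,4). |black|=8 — new cell
Step 7: on WHITE (7,4): turn R to S, flip to black, move to (8,4). |black|=9 — REVISIT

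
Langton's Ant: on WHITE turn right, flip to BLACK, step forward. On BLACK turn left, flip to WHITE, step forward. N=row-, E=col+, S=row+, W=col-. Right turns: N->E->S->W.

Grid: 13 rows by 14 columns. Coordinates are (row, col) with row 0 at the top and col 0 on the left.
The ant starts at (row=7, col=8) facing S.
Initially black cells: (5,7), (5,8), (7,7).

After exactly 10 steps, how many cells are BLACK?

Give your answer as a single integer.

Answer: 9

Derivation:
Step 1: on WHITE (7,8): turn R to W, flip to black, move to (7,7). |black|=4
Step 2: on BLACK (7,7): turn L to S, flip to white, move to (8,7). |black|=3
Step 3: on WHITE (8,7): turn R to W, flip to black, move to (8,6). |black|=4
Step 4: on WHITE (8,6): turn R to N, flip to black, move to (7,6). |black|=5
Step 5: on WHITE (7,6): turn R to E, flip to black, move to (7,7). |black|=6
Step 6: on WHITE (7,7): turn R to S, flip to black, move to (8,7). |black|=7
Step 7: on BLACK (8,7): turn L to E, flip to white, move to (8,8). |black|=6
Step 8: on WHITE (8,8): turn R to S, flip to black, move to (9,8). |black|=7
Step 9: on WHITE (9,8): turn R to W, flip to black, move to (9,7). |black|=8
Step 10: on WHITE (9,7): turn R to N, flip to black, move to (8,7). |black|=9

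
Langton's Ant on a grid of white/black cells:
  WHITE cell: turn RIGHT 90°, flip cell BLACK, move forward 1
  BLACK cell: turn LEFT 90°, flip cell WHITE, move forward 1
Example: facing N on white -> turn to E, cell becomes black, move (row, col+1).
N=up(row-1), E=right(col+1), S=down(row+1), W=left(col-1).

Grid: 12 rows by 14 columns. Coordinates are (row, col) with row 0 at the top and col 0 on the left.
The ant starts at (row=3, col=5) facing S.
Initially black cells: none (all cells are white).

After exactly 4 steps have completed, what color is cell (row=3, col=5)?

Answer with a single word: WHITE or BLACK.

Step 1: on WHITE (3,5): turn R to W, flip to black, move to (3,4). |black|=1
Step 2: on WHITE (3,4): turn R to N, flip to black, move to (2,4). |black|=2
Step 3: on WHITE (2,4): turn R to E, flip to black, move to (2,5). |black|=3
Step 4: on WHITE (2,5): turn R to S, flip to black, move to (3,5). |black|=4

Answer: BLACK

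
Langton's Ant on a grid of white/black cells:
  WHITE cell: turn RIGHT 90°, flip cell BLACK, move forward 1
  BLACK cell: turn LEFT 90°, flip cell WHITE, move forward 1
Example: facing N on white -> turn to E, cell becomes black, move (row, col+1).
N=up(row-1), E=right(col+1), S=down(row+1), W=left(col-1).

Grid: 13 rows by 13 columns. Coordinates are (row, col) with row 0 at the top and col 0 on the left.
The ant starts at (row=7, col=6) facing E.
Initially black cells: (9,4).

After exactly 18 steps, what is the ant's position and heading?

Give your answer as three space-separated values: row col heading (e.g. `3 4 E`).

Answer: 6 5 W

Derivation:
Step 1: on WHITE (7,6): turn R to S, flip to black, move to (8,6). |black|=2
Step 2: on WHITE (8,6): turn R to W, flip to black, move to (8,5). |black|=3
Step 3: on WHITE (8,5): turn R to N, flip to black, move to (7,5). |black|=4
Step 4: on WHITE (7,5): turn R to E, flip to black, move to (7,6). |black|=5
Step 5: on BLACK (7,6): turn L to N, flip to white, move to (6,6). |black|=4
Step 6: on WHITE (6,6): turn R to E, flip to black, move to (6,7). |black|=5
Step 7: on WHITE (6,7): turn R to S, flip to black, move to (7,7). |black|=6
Step 8: on WHITE (7,7): turn R to W, flip to black, move to (7,6). |black|=7
Step 9: on WHITE (7,6): turn R to N, flip to black, move to (6,6). |black|=8
Step 10: on BLACK (6,6): turn L to W, flip to white, move to (6,5). |black|=7
Step 11: on WHITE (6,5): turn R to N, flip to black, move to (5,5). |black|=8
Step 12: on WHITE (5,5): turn R to E, flip to black, move to (5,6). |black|=9
Step 13: on WHITE (5,6): turn R to S, flip to black, move to (6,6). |black|=10
Step 14: on WHITE (6,6): turn R to W, flip to black, move to (6,5). |black|=11
Step 15: on BLACK (6,5): turn L to S, flip to white, move to (7,5). |black|=10
Step 16: on BLACK (7,5): turn L to E, flip to white, move to (7,6). |black|=9
Step 17: on BLACK (7,6): turn L to N, flip to white, move to (6,6). |black|=8
Step 18: on BLACK (6,6): turn L to W, flip to white, move to (6,5). |black|=7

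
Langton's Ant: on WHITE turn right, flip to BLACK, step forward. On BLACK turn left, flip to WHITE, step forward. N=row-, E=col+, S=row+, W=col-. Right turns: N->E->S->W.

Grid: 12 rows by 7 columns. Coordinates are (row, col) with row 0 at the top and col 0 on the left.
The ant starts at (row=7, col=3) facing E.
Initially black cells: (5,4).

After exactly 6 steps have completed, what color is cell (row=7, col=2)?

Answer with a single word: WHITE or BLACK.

Step 1: on WHITE (7,3): turn R to S, flip to black, move to (8,3). |black|=2
Step 2: on WHITE (8,3): turn R to W, flip to black, move to (8,2). |black|=3
Step 3: on WHITE (8,2): turn R to N, flip to black, move to (7,2). |black|=4
Step 4: on WHITE (7,2): turn R to E, flip to black, move to (7,3). |black|=5
Step 5: on BLACK (7,3): turn L to N, flip to white, move to (6,3). |black|=4
Step 6: on WHITE (6,3): turn R to E, flip to black, move to (6,4). |black|=5

Answer: BLACK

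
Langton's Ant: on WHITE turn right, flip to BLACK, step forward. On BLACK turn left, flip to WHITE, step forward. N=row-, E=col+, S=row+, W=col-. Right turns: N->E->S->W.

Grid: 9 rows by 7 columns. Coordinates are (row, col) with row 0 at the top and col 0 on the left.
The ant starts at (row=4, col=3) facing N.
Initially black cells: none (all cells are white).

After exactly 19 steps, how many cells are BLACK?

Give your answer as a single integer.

Step 1: on WHITE (4,3): turn R to E, flip to black, move to (4,4). |black|=1
Step 2: on WHITE (4,4): turn R to S, flip to black, move to (5,4). |black|=2
Step 3: on WHITE (5,4): turn R to W, flip to black, move to (5,3). |black|=3
Step 4: on WHITE (5,3): turn R to N, flip to black, move to (4,3). |black|=4
Step 5: on BLACK (4,3): turn L to W, flip to white, move to (4,2). |black|=3
Step 6: on WHITE (4,2): turn R to N, flip to black, move to (3,2). |black|=4
Step 7: on WHITE (3,2): turn R to E, flip to black, move to (3,3). |black|=5
Step 8: on WHITE (3,3): turn R to S, flip to black, move to (4,3). |black|=6
Step 9: on WHITE (4,3): turn R to W, flip to black, move to (4,2). |black|=7
Step 10: on BLACK (4,2): turn L to S, flip to white, move to (5,2). |black|=6
Step 11: on WHITE (5,2): turn R to W, flip to black, move to (5,1). |black|=7
Step 12: on WHITE (5,1): turn R to N, flip to black, move to (4,1). |black|=8
Step 13: on WHITE (4,1): turn R to E, flip to black, move to (4,2). |black|=9
Step 14: on WHITE (4,2): turn R to S, flip to black, move to (5,2). |black|=10
Step 15: on BLACK (5,2): turn L to E, flip to white, move to (5,3). |black|=9
Step 16: on BLACK (5,3): turn L to N, flip to white, move to (4,3). |black|=8
Step 17: on BLACK (4,3): turn L to W, flip to white, move to (4,2). |black|=7
Step 18: on BLACK (4,2): turn L to S, flip to white, move to (5,2). |black|=6
Step 19: on WHITE (5,2): turn R to W, flip to black, move to (5,1). |black|=7

Answer: 7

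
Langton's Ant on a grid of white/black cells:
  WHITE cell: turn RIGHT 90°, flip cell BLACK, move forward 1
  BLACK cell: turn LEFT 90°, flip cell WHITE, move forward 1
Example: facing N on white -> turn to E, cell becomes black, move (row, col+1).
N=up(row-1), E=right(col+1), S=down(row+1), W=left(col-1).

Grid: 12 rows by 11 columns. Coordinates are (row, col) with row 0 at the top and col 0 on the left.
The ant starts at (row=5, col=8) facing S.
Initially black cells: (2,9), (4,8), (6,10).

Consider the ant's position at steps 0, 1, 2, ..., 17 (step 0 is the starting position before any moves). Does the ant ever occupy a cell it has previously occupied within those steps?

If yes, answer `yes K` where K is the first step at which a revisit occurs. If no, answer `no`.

Step 1: on WHITE (5,8): turn R to W, flip to black, move to (5,7). |black|=4 — new cell
Step 2: on WHITE (5,7): turn R to N, flip to black, move to (4,7). |black|=5 — new cell
Step 3: on WHITE (4,7): turn R to E, flip to black, move to (4,8). |black|=6 — new cell
Step 4: on BLACK (4,8): turn L to N, flip to white, move to (3,8). |black|=5 — new cell
Step 5: on WHITE (3,8): turn R to E, flip to black, move to (3,9). |black|=6 — new cell
Step 6: on WHITE (3,9): turn R to S, flip to black, move to (4,9). |black|=7 — new cell
Step 7: on WHITE (4,9): turn R to W, flip to black, move to (4,8). |black|=8 — REVISIT

Answer: yes 7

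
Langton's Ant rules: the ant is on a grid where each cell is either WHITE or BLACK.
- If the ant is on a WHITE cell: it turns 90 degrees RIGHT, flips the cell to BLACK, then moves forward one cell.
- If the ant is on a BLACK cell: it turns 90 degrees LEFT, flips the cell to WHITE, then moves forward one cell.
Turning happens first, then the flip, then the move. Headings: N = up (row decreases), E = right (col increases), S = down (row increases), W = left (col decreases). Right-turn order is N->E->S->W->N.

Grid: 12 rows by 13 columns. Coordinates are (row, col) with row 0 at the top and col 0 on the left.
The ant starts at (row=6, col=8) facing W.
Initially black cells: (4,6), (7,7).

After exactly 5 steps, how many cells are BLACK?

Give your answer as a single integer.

Answer: 5

Derivation:
Step 1: on WHITE (6,8): turn R to N, flip to black, move to (5,8). |black|=3
Step 2: on WHITE (5,8): turn R to E, flip to black, move to (5,9). |black|=4
Step 3: on WHITE (5,9): turn R to S, flip to black, move to (6,9). |black|=5
Step 4: on WHITE (6,9): turn R to W, flip to black, move to (6,8). |black|=6
Step 5: on BLACK (6,8): turn L to S, flip to white, move to (7,8). |black|=5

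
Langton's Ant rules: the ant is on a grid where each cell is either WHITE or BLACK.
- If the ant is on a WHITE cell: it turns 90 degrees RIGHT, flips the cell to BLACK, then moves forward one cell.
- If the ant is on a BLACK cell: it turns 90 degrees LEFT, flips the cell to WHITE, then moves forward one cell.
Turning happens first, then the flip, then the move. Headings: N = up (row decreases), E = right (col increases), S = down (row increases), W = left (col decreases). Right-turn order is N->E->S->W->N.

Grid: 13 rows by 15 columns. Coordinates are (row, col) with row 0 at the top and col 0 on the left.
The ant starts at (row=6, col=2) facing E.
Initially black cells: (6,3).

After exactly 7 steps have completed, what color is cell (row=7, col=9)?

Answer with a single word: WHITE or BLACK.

Answer: WHITE

Derivation:
Step 1: on WHITE (6,2): turn R to S, flip to black, move to (7,2). |black|=2
Step 2: on WHITE (7,2): turn R to W, flip to black, move to (7,1). |black|=3
Step 3: on WHITE (7,1): turn R to N, flip to black, move to (6,1). |black|=4
Step 4: on WHITE (6,1): turn R to E, flip to black, move to (6,2). |black|=5
Step 5: on BLACK (6,2): turn L to N, flip to white, move to (5,2). |black|=4
Step 6: on WHITE (5,2): turn R to E, flip to black, move to (5,3). |black|=5
Step 7: on WHITE (5,3): turn R to S, flip to black, move to (6,3). |black|=6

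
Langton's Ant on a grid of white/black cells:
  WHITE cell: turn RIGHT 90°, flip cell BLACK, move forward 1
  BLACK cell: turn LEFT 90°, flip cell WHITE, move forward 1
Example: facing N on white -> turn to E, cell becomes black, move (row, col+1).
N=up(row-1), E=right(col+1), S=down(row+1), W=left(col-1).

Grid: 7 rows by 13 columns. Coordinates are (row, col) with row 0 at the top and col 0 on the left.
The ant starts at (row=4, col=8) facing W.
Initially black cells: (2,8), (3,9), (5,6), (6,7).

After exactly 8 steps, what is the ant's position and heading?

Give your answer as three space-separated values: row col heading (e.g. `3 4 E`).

Answer: 2 8 W

Derivation:
Step 1: on WHITE (4,8): turn R to N, flip to black, move to (3,8). |black|=5
Step 2: on WHITE (3,8): turn R to E, flip to black, move to (3,9). |black|=6
Step 3: on BLACK (3,9): turn L to N, flip to white, move to (2,9). |black|=5
Step 4: on WHITE (2,9): turn R to E, flip to black, move to (2,10). |black|=6
Step 5: on WHITE (2,10): turn R to S, flip to black, move to (3,10). |black|=7
Step 6: on WHITE (3,10): turn R to W, flip to black, move to (3,9). |black|=8
Step 7: on WHITE (3,9): turn R to N, flip to black, move to (2,9). |black|=9
Step 8: on BLACK (2,9): turn L to W, flip to white, move to (2,8). |black|=8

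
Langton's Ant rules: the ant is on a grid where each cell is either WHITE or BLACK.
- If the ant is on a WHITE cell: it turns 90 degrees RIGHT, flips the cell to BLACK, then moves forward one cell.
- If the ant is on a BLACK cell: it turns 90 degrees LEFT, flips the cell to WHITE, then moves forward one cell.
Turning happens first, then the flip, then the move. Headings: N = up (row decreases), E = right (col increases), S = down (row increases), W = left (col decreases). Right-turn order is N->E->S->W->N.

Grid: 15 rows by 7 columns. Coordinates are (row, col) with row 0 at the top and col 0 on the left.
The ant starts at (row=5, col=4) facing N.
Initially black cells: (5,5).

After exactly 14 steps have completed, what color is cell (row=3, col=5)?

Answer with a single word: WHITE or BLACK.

Step 1: on WHITE (5,4): turn R to E, flip to black, move to (5,5). |black|=2
Step 2: on BLACK (5,5): turn L to N, flip to white, move to (4,5). |black|=1
Step 3: on WHITE (4,5): turn R to E, flip to black, move to (4,6). |black|=2
Step 4: on WHITE (4,6): turn R to S, flip to black, move to (5,6). |black|=3
Step 5: on WHITE (5,6): turn R to W, flip to black, move to (5,5). |black|=4
Step 6: on WHITE (5,5): turn R to N, flip to black, move to (4,5). |black|=5
Step 7: on BLACK (4,5): turn L to W, flip to white, move to (4,4). |black|=4
Step 8: on WHITE (4,4): turn R to N, flip to black, move to (3,4). |black|=5
Step 9: on WHITE (3,4): turn R to E, flip to black, move to (3,5). |black|=6
Step 10: on WHITE (3,5): turn R to S, flip to black, move to (4,5). |black|=7
Step 11: on WHITE (4,5): turn R to W, flip to black, move to (4,4). |black|=8
Step 12: on BLACK (4,4): turn L to S, flip to white, move to (5,4). |black|=7
Step 13: on BLACK (5,4): turn L to E, flip to white, move to (5,5). |black|=6
Step 14: on BLACK (5,5): turn L to N, flip to white, move to (4,5). |black|=5

Answer: BLACK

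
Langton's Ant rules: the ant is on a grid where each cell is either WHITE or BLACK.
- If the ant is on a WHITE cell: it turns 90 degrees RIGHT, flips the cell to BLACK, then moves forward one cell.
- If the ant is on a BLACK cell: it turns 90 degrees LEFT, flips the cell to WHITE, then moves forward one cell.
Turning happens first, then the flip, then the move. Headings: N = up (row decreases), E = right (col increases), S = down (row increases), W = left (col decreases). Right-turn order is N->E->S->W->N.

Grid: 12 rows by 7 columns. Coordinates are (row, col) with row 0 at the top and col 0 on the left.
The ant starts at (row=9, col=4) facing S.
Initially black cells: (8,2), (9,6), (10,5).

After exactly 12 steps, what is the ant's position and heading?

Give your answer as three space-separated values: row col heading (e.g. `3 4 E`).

Step 1: on WHITE (9,4): turn R to W, flip to black, move to (9,3). |black|=4
Step 2: on WHITE (9,3): turn R to N, flip to black, move to (8,3). |black|=5
Step 3: on WHITE (8,3): turn R to E, flip to black, move to (8,4). |black|=6
Step 4: on WHITE (8,4): turn R to S, flip to black, move to (9,4). |black|=7
Step 5: on BLACK (9,4): turn L to E, flip to white, move to (9,5). |black|=6
Step 6: on WHITE (9,5): turn R to S, flip to black, move to (10,5). |black|=7
Step 7: on BLACK (10,5): turn L to E, flip to white, move to (10,6). |black|=6
Step 8: on WHITE (10,6): turn R to S, flip to black, move to (11,6). |black|=7
Step 9: on WHITE (11,6): turn R to W, flip to black, move to (11,5). |black|=8
Step 10: on WHITE (11,5): turn R to N, flip to black, move to (10,5). |black|=9
Step 11: on WHITE (10,5): turn R to E, flip to black, move to (10,6). |black|=10
Step 12: on BLACK (10,6): turn L to N, flip to white, move to (9,6). |black|=9

Answer: 9 6 N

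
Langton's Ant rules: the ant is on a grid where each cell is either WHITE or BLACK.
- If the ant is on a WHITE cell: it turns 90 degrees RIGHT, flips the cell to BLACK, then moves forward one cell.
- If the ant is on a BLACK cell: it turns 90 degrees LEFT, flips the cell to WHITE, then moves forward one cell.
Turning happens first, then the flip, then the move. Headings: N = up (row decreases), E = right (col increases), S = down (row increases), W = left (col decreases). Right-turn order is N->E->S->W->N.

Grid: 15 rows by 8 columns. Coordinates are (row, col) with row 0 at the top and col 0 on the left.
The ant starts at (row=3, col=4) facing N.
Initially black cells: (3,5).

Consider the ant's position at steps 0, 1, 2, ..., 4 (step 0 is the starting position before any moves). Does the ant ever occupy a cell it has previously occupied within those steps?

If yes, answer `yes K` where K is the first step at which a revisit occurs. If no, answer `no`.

Step 1: on WHITE (3,4): turn R to E, flip to black, move to (3,5). |black|=2 — new cell
Step 2: on BLACK (3,5): turn L to N, flip to white, move to (2,5). |black|=1 — new cell
Step 3: on WHITE (2,5): turn R to E, flip to black, move to (2,6). |black|=2 — new cell
Step 4: on WHITE (2,6): turn R to S, flip to black, move to (3,6). |black|=3 — new cell
No revisit within 4 steps.

Answer: no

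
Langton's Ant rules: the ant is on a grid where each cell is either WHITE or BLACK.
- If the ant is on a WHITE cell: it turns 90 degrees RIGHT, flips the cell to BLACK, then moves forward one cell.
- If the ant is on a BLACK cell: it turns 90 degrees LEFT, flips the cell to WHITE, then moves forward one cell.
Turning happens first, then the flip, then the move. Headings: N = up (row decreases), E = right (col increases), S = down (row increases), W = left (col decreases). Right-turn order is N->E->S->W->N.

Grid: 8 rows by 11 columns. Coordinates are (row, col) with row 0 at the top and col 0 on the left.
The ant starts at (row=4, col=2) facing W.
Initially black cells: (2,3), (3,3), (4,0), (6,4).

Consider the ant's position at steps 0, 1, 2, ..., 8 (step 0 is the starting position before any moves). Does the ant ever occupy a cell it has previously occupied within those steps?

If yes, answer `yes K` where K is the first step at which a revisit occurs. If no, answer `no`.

Answer: yes 7

Derivation:
Step 1: on WHITE (4,2): turn R to N, flip to black, move to (3,2). |black|=5 — new cell
Step 2: on WHITE (3,2): turn R to E, flip to black, move to (3,3). |black|=6 — new cell
Step 3: on BLACK (3,3): turn L to N, flip to white, move to (2,3). |black|=5 — new cell
Step 4: on BLACK (2,3): turn L to W, flip to white, move to (2,2). |black|=4 — new cell
Step 5: on WHITE (2,2): turn R to N, flip to black, move to (1,2). |black|=5 — new cell
Step 6: on WHITE (1,2): turn R to E, flip to black, move to (1,3). |black|=6 — new cell
Step 7: on WHITE (1,3): turn R to S, flip to black, move to (2,3). |black|=7 — REVISIT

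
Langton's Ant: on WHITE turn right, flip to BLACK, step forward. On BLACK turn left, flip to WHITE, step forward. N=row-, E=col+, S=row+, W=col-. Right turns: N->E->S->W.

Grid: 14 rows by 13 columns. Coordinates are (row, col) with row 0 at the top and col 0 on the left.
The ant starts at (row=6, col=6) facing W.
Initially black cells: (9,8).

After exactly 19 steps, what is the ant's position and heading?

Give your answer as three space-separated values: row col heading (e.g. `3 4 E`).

Answer: 8 7 S

Derivation:
Step 1: on WHITE (6,6): turn R to N, flip to black, move to (5,6). |black|=2
Step 2: on WHITE (5,6): turn R to E, flip to black, move to (5,7). |black|=3
Step 3: on WHITE (5,7): turn R to S, flip to black, move to (6,7). |black|=4
Step 4: on WHITE (6,7): turn R to W, flip to black, move to (6,6). |black|=5
Step 5: on BLACK (6,6): turn L to S, flip to white, move to (7,6). |black|=4
Step 6: on WHITE (7,6): turn R to W, flip to black, move to (7,5). |black|=5
Step 7: on WHITE (7,5): turn R to N, flip to black, move to (6,5). |black|=6
Step 8: on WHITE (6,5): turn R to E, flip to black, move to (6,6). |black|=7
Step 9: on WHITE (6,6): turn R to S, flip to black, move to (7,6). |black|=8
Step 10: on BLACK (7,6): turn L to E, flip to white, move to (7,7). |black|=7
Step 11: on WHITE (7,7): turn R to S, flip to black, move to (8,7). |black|=8
Step 12: on WHITE (8,7): turn R to W, flip to black, move to (8,6). |black|=9
Step 13: on WHITE (8,6): turn R to N, flip to black, move to (7,6). |black|=10
Step 14: on WHITE (7,6): turn R to E, flip to black, move to (7,7). |black|=11
Step 15: on BLACK (7,7): turn L to N, flip to white, move to (6,7). |black|=10
Step 16: on BLACK (6,7): turn L to W, flip to white, move to (6,6). |black|=9
Step 17: on BLACK (6,6): turn L to S, flip to white, move to (7,6). |black|=8
Step 18: on BLACK (7,6): turn L to E, flip to white, move to (7,7). |black|=7
Step 19: on WHITE (7,7): turn R to S, flip to black, move to (8,7). |black|=8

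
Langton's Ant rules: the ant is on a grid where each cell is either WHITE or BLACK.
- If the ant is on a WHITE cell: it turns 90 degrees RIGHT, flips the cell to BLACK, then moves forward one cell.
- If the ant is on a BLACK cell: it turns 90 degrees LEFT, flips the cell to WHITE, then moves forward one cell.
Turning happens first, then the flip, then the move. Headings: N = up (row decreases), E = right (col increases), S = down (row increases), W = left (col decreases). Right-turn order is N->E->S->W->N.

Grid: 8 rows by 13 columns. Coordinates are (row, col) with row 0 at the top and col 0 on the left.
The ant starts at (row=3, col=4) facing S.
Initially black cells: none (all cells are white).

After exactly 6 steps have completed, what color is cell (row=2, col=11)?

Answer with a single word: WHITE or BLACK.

Step 1: on WHITE (3,4): turn R to W, flip to black, move to (3,3). |black|=1
Step 2: on WHITE (3,3): turn R to N, flip to black, move to (2,3). |black|=2
Step 3: on WHITE (2,3): turn R to E, flip to black, move to (2,4). |black|=3
Step 4: on WHITE (2,4): turn R to S, flip to black, move to (3,4). |black|=4
Step 5: on BLACK (3,4): turn L to E, flip to white, move to (3,5). |black|=3
Step 6: on WHITE (3,5): turn R to S, flip to black, move to (4,5). |black|=4

Answer: WHITE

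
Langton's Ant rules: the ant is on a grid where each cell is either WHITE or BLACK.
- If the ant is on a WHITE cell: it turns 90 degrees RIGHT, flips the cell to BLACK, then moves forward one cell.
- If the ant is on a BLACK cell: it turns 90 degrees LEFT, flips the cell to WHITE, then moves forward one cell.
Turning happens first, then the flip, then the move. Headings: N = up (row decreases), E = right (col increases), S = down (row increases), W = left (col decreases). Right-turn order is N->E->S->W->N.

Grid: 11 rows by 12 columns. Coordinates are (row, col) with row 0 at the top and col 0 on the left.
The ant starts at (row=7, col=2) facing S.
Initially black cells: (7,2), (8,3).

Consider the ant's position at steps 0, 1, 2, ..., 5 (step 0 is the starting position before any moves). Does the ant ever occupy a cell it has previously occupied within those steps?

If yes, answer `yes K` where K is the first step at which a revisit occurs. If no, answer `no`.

Answer: no

Derivation:
Step 1: on BLACK (7,2): turn L to E, flip to white, move to (7,3). |black|=1 — new cell
Step 2: on WHITE (7,3): turn R to S, flip to black, move to (8,3). |black|=2 — new cell
Step 3: on BLACK (8,3): turn L to E, flip to white, move to (8,4). |black|=1 — new cell
Step 4: on WHITE (8,4): turn R to S, flip to black, move to (9,4). |black|=2 — new cell
Step 5: on WHITE (9,4): turn R to W, flip to black, move to (9,3). |black|=3 — new cell
No revisit within 5 steps.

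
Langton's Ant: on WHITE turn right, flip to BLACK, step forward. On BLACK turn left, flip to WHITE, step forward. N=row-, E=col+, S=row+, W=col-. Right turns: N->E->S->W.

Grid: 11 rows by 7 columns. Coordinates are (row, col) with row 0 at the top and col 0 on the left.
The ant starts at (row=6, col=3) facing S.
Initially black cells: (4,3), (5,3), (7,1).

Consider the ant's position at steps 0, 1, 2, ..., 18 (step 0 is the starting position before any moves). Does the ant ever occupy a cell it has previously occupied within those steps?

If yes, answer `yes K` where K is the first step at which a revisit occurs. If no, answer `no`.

Answer: yes 8

Derivation:
Step 1: on WHITE (6,3): turn R to W, flip to black, move to (6,2). |black|=4 — new cell
Step 2: on WHITE (6,2): turn R to N, flip to black, move to (5,2). |black|=5 — new cell
Step 3: on WHITE (5,2): turn R to E, flip to black, move to (5,3). |black|=6 — new cell
Step 4: on BLACK (5,3): turn L to N, flip to white, move to (4,3). |black|=5 — new cell
Step 5: on BLACK (4,3): turn L to W, flip to white, move to (4,2). |black|=4 — new cell
Step 6: on WHITE (4,2): turn R to N, flip to black, move to (3,2). |black|=5 — new cell
Step 7: on WHITE (3,2): turn R to E, flip to black, move to (3,3). |black|=6 — new cell
Step 8: on WHITE (3,3): turn R to S, flip to black, move to (4,3). |black|=7 — REVISIT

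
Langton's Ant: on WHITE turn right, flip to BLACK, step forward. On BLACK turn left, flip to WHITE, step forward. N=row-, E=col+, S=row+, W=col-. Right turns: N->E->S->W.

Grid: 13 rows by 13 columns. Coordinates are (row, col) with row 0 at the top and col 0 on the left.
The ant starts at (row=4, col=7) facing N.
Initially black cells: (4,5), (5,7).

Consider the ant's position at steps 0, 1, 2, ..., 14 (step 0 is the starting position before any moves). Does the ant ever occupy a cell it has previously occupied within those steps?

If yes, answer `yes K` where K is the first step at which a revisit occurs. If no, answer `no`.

Answer: yes 7

Derivation:
Step 1: on WHITE (4,7): turn R to E, flip to black, move to (4,8). |black|=3 — new cell
Step 2: on WHITE (4,8): turn R to S, flip to black, move to (5,8). |black|=4 — new cell
Step 3: on WHITE (5,8): turn R to W, flip to black, move to (5,7). |black|=5 — new cell
Step 4: on BLACK (5,7): turn L to S, flip to white, move to (6,7). |black|=4 — new cell
Step 5: on WHITE (6,7): turn R to W, flip to black, move to (6,6). |black|=5 — new cell
Step 6: on WHITE (6,6): turn R to N, flip to black, move to (5,6). |black|=6 — new cell
Step 7: on WHITE (5,6): turn R to E, flip to black, move to (5,7). |black|=7 — REVISIT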